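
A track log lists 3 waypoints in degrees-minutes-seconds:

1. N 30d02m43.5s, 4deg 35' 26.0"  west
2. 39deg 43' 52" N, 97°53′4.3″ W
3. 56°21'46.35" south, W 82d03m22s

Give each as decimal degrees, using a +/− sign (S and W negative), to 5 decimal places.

Point 1:
  Latitude: 2′ + 43.5″ = 2.72500′; 30 + 2.72500/60 = 30.045417
  N → positive
  Lon: 4° + 35/60 + 26/3600 = 4 + 0.583333 + 0.007222 = 4.590556
  hemisphere W, so the sign is −
Point 2:
  Latitude: 43′ + 52″ = 43.86667′; 39 + 43.86667/60 = 39.731111
  N ⇒ keep positive
  λ: 97 + 53/60 + 4.3/3600 = 97.884528
  W → negative
Point 3:
  Latitude: 56° + 21/60 + 46.35/3600 = 56 + 0.350000 + 0.012875 = 56.362875
  S ⇒ negate
  Longitude: 82 + 3/60 + 22/3600 = 82.056111
  W ⇒ negate

1. 30.04542, -4.59056
2. 39.73111, -97.88453
3. -56.36288, -82.05611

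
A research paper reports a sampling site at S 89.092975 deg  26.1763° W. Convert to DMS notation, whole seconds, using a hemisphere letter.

Latitude: 0.092975° → 5.57850′; 0.57850 × 60 = 34.71″
Longitude: 0.176300° → 10.57800′; 0.57800 × 60 = 34.68″

89°05′35″ S, 26°10′35″ W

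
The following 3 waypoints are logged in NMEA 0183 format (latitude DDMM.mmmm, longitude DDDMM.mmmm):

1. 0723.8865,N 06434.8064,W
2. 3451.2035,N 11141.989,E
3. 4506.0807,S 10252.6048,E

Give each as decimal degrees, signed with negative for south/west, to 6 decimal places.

1. 7.398108, -64.580107
2. 34.853392, 111.699817
3. -45.101345, 102.876747

Point 1:
  φ: degrees = first 2 digits = 7, minutes = 23.8865; 7 + 23.8865/60 = 7.3981083
  N → positive
  Lon: degrees = first 3 digits = 64, minutes = 34.8064; 64 + 34.8064/60 = 64.5801067
  W → negative
Point 2:
  Lat: degrees = first 2 digits = 34, minutes = 51.2035; 34 + 51.2035/60 = 34.8533917
  N → positive
  λ: degrees = first 3 digits = 111, minutes = 41.989; 111 + 41.989/60 = 111.6998167
  E → positive
Point 3:
  Lat: split at 2 digits → 45° and 6.0807′; 45 + 6.0807/60 = 45.1013450
  S ⇒ negate
  Longitude: split at 3 digits → 102° and 52.6048′; 102 + 52.6048/60 = 102.8767467
  E → positive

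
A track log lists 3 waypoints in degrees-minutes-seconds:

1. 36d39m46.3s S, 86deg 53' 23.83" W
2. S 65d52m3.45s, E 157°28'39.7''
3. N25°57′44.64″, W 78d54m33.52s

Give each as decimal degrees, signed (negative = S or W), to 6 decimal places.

Point 1:
  φ: 36 + 39/60 + 46.3/3600 = 36.6628611
  S → negative
  λ: 86° + 53/60 + 23.83/3600 = 86 + 0.883333 + 0.006619 = 86.8899528
  W ⇒ negate
Point 2:
  Latitude: 52′ + 3.45″ = 52.05750′; 65 + 52.05750/60 = 65.8676250
  hemisphere S, so the sign is −
  λ: 28′ + 39.7″ = 28.66167′; 157 + 28.66167/60 = 157.4776944
  E → positive
Point 3:
  Latitude: 57′ + 44.64″ = 57.74400′; 25 + 57.74400/60 = 25.9624000
  N ⇒ keep positive
  Longitude: 54′ + 33.52″ = 54.55867′; 78 + 54.55867/60 = 78.9093111
  hemisphere W, so the sign is −

1. -36.662861, -86.889953
2. -65.867625, 157.477694
3. 25.962400, -78.909311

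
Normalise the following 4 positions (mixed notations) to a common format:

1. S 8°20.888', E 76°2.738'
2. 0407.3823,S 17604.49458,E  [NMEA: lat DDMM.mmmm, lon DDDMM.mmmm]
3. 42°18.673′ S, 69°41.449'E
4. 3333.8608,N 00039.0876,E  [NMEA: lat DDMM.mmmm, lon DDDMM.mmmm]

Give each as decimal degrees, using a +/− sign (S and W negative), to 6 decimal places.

Point 1:
  φ: 8 + 20.888/60 = 8.3481333
  hemisphere S, so the sign is −
  Lon: 2.738′ = 0.045633°; total 76.0456333
  E ⇒ keep positive
Point 2:
  Latitude: degrees = first 2 digits = 4, minutes = 7.3823; 4 + 7.3823/60 = 4.1230383
  hemisphere S, so the sign is −
  Longitude: degrees = first 3 digits = 176, minutes = 4.49458; 176 + 4.49458/60 = 176.0749097
  E → positive
Point 3:
  φ: 42 + 18.673/60 = 42.3112167
  hemisphere S, so the sign is −
  λ: 69 + 41.449/60 = 69.6908167
  E ⇒ keep positive
Point 4:
  Lat: degrees = first 2 digits = 33, minutes = 33.8608; 33 + 33.8608/60 = 33.5643467
  N → positive
  λ: split at 3 digits → 000° and 39.0876′; 0 + 39.0876/60 = 0.6514600
  E → positive

1. -8.348133, 76.045633
2. -4.123038, 176.074910
3. -42.311217, 69.690817
4. 33.564347, 0.651460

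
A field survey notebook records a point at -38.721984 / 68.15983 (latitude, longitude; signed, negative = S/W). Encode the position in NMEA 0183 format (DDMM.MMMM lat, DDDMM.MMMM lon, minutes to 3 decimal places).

3843.319,S / 06809.590,E

Latitude is negative → S; |value| = 38.721984
Latitude: fractional part 0.721984 → 43.31904 minutes
λ: 68° + 0.159830 × 60 = 68° 9.58980′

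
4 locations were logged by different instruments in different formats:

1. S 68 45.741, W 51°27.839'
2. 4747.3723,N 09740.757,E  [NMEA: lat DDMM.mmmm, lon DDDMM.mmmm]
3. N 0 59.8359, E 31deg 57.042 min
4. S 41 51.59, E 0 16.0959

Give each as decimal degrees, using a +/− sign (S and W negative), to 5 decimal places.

1. -68.76235, -51.46398
2. 47.78954, 97.67928
3. 0.99727, 31.95070
4. -41.85983, 0.26827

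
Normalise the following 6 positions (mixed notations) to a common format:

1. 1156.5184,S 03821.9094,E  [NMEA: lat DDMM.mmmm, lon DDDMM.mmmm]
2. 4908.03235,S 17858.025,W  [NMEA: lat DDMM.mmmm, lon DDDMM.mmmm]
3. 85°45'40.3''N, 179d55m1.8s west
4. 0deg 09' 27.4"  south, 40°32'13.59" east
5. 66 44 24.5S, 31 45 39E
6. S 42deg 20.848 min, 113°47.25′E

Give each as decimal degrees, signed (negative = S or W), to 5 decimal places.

1. -11.94197, 38.36516
2. -49.13387, -178.96708
3. 85.76119, -179.91717
4. -0.15761, 40.53711
5. -66.74014, 31.76083
6. -42.34747, 113.78750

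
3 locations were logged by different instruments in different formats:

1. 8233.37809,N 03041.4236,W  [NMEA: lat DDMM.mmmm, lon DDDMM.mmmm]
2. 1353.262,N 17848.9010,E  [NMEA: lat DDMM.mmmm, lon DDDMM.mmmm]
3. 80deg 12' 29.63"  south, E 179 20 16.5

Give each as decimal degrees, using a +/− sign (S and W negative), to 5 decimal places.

Point 1:
  Latitude: degrees = first 2 digits = 82, minutes = 33.37809; 82 + 33.37809/60 = 82.556302
  N → positive
  Lon: degrees = first 3 digits = 30, minutes = 41.4236; 30 + 41.4236/60 = 30.690393
  W → negative
Point 2:
  φ: split at 2 digits → 13° and 53.262′; 13 + 53.262/60 = 13.887700
  N ⇒ keep positive
  λ: split at 3 digits → 178° and 48.901′; 178 + 48.901/60 = 178.815017
  E → positive
Point 3:
  Lat: 12′ + 29.63″ = 12.49383′; 80 + 12.49383/60 = 80.208231
  S ⇒ negate
  λ: 179° + 20/60 + 16.5/3600 = 179 + 0.333333 + 0.004583 = 179.337917
  E → positive

1. 82.55630, -30.69039
2. 13.88770, 178.81502
3. -80.20823, 179.33792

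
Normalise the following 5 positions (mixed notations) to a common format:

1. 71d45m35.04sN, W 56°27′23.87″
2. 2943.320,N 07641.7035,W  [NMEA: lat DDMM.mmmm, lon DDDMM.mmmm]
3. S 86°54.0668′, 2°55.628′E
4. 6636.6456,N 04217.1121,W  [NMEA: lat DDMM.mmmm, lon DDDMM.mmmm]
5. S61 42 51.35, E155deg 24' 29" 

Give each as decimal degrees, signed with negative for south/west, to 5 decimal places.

1. 71.75973, -56.45663
2. 29.72200, -76.69506
3. -86.90111, 2.92713
4. 66.61076, -42.28520
5. -61.71426, 155.40806

Point 1:
  Lat: 71° + 45/60 + 35.04/3600 = 71 + 0.750000 + 0.009733 = 71.759733
  N → positive
  Lon: 56° + 27/60 + 23.87/3600 = 56 + 0.450000 + 0.006631 = 56.456631
  hemisphere W, so the sign is −
Point 2:
  Lat: degrees = first 2 digits = 29, minutes = 43.32; 29 + 43.32/60 = 29.722000
  N → positive
  λ: degrees = first 3 digits = 76, minutes = 41.7035; 76 + 41.7035/60 = 76.695058
  W → negative
Point 3:
  Lat: 86 + 54.0668/60 = 86.901113
  S ⇒ negate
  Longitude: 55.628′ = 0.927133°; total 2.927133
  E ⇒ keep positive
Point 4:
  Lat: split at 2 digits → 66° and 36.6456′; 66 + 36.6456/60 = 66.610760
  N ⇒ keep positive
  Longitude: degrees = first 3 digits = 42, minutes = 17.1121; 42 + 17.1121/60 = 42.285202
  hemisphere W, so the sign is −
Point 5:
  φ: 42′ + 51.35″ = 42.85583′; 61 + 42.85583/60 = 61.714264
  hemisphere S, so the sign is −
  Longitude: 24′ + 29″ = 24.48333′; 155 + 24.48333/60 = 155.408056
  E ⇒ keep positive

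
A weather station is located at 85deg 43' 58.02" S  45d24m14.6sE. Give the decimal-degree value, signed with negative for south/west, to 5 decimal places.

-85.73278, 45.40406

φ: 43′ + 58.02″ = 43.96700′; 85 + 43.96700/60 = 85.732783
S → negative
λ: 45° + 24/60 + 14.6/3600 = 45 + 0.400000 + 0.004056 = 45.404056
E ⇒ keep positive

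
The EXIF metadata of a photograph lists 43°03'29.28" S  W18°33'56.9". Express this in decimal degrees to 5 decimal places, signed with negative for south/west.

-43.05813, -18.56581

Latitude: 43° + 3/60 + 29.28/3600 = 43 + 0.050000 + 0.008133 = 43.058133
hemisphere S, so the sign is −
λ: 33′ + 56.9″ = 33.94833′; 18 + 33.94833/60 = 18.565806
W ⇒ negate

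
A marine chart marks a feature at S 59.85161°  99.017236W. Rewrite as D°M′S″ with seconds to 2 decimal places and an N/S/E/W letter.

59°51′5.80″ S, 99°01′2.05″ W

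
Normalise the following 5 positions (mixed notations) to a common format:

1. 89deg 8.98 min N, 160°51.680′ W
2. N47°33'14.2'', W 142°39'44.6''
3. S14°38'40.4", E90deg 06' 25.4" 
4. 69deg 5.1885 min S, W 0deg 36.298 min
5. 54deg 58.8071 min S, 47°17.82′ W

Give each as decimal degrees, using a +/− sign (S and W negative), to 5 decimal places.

Point 1:
  Lat: 8.98′ = 0.149667°; total 89.149667
  N → positive
  λ: 51.68′ = 0.861333°; total 160.861333
  hemisphere W, so the sign is −
Point 2:
  Lat: 47 + 33/60 + 14.2/3600 = 47.553944
  N → positive
  Longitude: 142 + 39/60 + 44.6/3600 = 142.662389
  W ⇒ negate
Point 3:
  Latitude: 14° + 38/60 + 40.4/3600 = 14 + 0.633333 + 0.011222 = 14.644556
  S ⇒ negate
  λ: 6′ + 25.4″ = 6.42333′; 90 + 6.42333/60 = 90.107056
  E ⇒ keep positive
Point 4:
  φ: 5.1885′ = 0.086475°; total 69.086475
  hemisphere S, so the sign is −
  Lon: 36.298′ = 0.604967°; total 0.604967
  W → negative
Point 5:
  Latitude: 58.8071′ = 0.980118°; total 54.980118
  S → negative
  Longitude: 47 + 17.82/60 = 47.297000
  hemisphere W, so the sign is −

1. 89.14967, -160.86133
2. 47.55394, -142.66239
3. -14.64456, 90.10706
4. -69.08648, -0.60497
5. -54.98012, -47.29700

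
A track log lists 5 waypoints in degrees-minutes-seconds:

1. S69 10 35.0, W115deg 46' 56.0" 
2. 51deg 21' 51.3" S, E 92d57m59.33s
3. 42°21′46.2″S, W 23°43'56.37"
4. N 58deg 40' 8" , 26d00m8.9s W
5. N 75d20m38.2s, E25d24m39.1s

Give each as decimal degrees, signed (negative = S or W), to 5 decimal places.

Point 1:
  φ: 69 + 10/60 + 35/3600 = 69.176389
  S → negative
  Lon: 46′ + 56″ = 46.93333′; 115 + 46.93333/60 = 115.782222
  hemisphere W, so the sign is −
Point 2:
  Lat: 51° + 21/60 + 51.3/3600 = 51 + 0.350000 + 0.014250 = 51.364250
  hemisphere S, so the sign is −
  λ: 57′ + 59.33″ = 57.98883′; 92 + 57.98883/60 = 92.966481
  E ⇒ keep positive
Point 3:
  Lat: 21′ + 46.2″ = 21.77000′; 42 + 21.77000/60 = 42.362833
  hemisphere S, so the sign is −
  λ: 23° + 43/60 + 56.37/3600 = 23 + 0.716667 + 0.015658 = 23.732325
  hemisphere W, so the sign is −
Point 4:
  φ: 40′ + 8″ = 40.13333′; 58 + 40.13333/60 = 58.668889
  N ⇒ keep positive
  Lon: 26° + 0/60 + 8.9/3600 = 26 + 0.000000 + 0.002472 = 26.002472
  W → negative
Point 5:
  Latitude: 20′ + 38.2″ = 20.63667′; 75 + 20.63667/60 = 75.343944
  N ⇒ keep positive
  λ: 24′ + 39.1″ = 24.65167′; 25 + 24.65167/60 = 25.410861
  E → positive

1. -69.17639, -115.78222
2. -51.36425, 92.96648
3. -42.36283, -23.73233
4. 58.66889, -26.00247
5. 75.34394, 25.41086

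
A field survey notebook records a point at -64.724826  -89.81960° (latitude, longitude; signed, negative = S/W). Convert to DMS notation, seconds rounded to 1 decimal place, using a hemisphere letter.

Latitude is negative → S; |value| = 64.724826
Latitude: 0.724826 × 60 = 43.48956′ → 43′, remainder × 60 = 29.374″
Longitude is negative → W; |value| = 89.819600
λ: 0.819600° → 49.17600′; 0.17600 × 60 = 10.560″

64°43′29.4″ S, 89°49′10.6″ W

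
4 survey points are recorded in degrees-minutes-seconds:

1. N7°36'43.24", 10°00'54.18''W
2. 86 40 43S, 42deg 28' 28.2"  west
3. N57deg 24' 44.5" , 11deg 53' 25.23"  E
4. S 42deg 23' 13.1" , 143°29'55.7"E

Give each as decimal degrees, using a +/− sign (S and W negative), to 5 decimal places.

Point 1:
  Lat: 7° + 36/60 + 43.24/3600 = 7 + 0.600000 + 0.012011 = 7.612011
  N → positive
  Lon: 0′ + 54.18″ = 0.90300′; 10 + 0.90300/60 = 10.015050
  W ⇒ negate
Point 2:
  Latitude: 40′ + 43″ = 40.71667′; 86 + 40.71667/60 = 86.678611
  S ⇒ negate
  λ: 42° + 28/60 + 28.2/3600 = 42 + 0.466667 + 0.007833 = 42.474500
  hemisphere W, so the sign is −
Point 3:
  φ: 24′ + 44.5″ = 24.74167′; 57 + 24.74167/60 = 57.412361
  N → positive
  Lon: 11° + 53/60 + 25.23/3600 = 11 + 0.883333 + 0.007008 = 11.890342
  E → positive
Point 4:
  φ: 42 + 23/60 + 13.1/3600 = 42.386972
  S ⇒ negate
  λ: 143° + 29/60 + 55.7/3600 = 143 + 0.483333 + 0.015472 = 143.498806
  E ⇒ keep positive

1. 7.61201, -10.01505
2. -86.67861, -42.47450
3. 57.41236, 11.89034
4. -42.38697, 143.49881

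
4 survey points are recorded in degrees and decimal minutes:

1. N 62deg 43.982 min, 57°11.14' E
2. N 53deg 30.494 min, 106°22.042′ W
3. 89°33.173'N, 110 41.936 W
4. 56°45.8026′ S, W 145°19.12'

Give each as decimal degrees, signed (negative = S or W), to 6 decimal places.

1. 62.733033, 57.185667
2. 53.508233, -106.367367
3. 89.552883, -110.698933
4. -56.763377, -145.318667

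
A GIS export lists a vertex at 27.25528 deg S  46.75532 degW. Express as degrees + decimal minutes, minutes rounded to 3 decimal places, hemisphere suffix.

27° 15.317′ S, 46° 45.319′ W

Latitude: 27° + 0.255280 × 60 = 27° 15.31680′
Lon: minutes = (46.755320 − 46) × 60 = 45.31920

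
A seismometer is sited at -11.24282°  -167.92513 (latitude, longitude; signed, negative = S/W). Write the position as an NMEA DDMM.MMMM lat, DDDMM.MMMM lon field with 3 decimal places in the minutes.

1114.569,S / 16755.508,W

Latitude is negative → S; |value| = 11.242820
Latitude: minutes = (11.242820 − 11) × 60 = 14.56920
Longitude is negative → W; |value| = 167.925130
λ: fractional part 0.925130 → 55.50780 minutes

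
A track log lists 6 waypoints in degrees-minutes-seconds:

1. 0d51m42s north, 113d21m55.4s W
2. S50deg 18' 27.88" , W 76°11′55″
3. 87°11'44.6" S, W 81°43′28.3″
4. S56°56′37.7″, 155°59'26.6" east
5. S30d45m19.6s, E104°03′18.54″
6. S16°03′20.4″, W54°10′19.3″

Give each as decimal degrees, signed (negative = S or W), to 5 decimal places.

1. 0.86167, -113.36539
2. -50.30774, -76.19861
3. -87.19572, -81.72453
4. -56.94381, 155.99072
5. -30.75544, 104.05515
6. -16.05567, -54.17203

Point 1:
  Lat: 0° + 51/60 + 42/3600 = 0 + 0.850000 + 0.011667 = 0.861667
  N ⇒ keep positive
  Lon: 21′ + 55.4″ = 21.92333′; 113 + 21.92333/60 = 113.365389
  hemisphere W, so the sign is −
Point 2:
  φ: 18′ + 27.88″ = 18.46467′; 50 + 18.46467/60 = 50.307744
  S → negative
  λ: 11′ + 55″ = 11.91667′; 76 + 11.91667/60 = 76.198611
  hemisphere W, so the sign is −
Point 3:
  φ: 11′ + 44.6″ = 11.74333′; 87 + 11.74333/60 = 87.195722
  S → negative
  λ: 81 + 43/60 + 28.3/3600 = 81.724528
  hemisphere W, so the sign is −
Point 4:
  φ: 56′ + 37.7″ = 56.62833′; 56 + 56.62833/60 = 56.943806
  S → negative
  Lon: 59′ + 26.6″ = 59.44333′; 155 + 59.44333/60 = 155.990722
  E → positive
Point 5:
  φ: 45′ + 19.6″ = 45.32667′; 30 + 45.32667/60 = 30.755444
  S ⇒ negate
  λ: 104° + 3/60 + 18.54/3600 = 104 + 0.050000 + 0.005150 = 104.055150
  E → positive
Point 6:
  φ: 16 + 3/60 + 20.4/3600 = 16.055667
  S → negative
  Longitude: 54° + 10/60 + 19.3/3600 = 54 + 0.166667 + 0.005361 = 54.172028
  W → negative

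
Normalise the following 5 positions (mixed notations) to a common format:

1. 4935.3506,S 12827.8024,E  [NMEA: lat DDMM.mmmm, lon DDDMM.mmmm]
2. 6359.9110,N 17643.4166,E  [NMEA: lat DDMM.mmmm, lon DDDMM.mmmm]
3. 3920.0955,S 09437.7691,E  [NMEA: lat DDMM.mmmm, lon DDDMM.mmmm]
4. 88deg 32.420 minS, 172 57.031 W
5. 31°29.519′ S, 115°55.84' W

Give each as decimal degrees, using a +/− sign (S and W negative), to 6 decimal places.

1. -49.589177, 128.463373
2. 63.998517, 176.723610
3. -39.334925, 94.629485
4. -88.540333, -172.950517
5. -31.491983, -115.930667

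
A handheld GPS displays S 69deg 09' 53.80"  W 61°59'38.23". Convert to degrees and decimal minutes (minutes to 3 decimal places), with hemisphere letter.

69° 9.897′ S, 61° 59.637′ W

Lat: 9 + 53.8/60 = 9.89667′
Lon: seconds/60 = 0.63717; minutes = 59 + 0.63717 = 59.63717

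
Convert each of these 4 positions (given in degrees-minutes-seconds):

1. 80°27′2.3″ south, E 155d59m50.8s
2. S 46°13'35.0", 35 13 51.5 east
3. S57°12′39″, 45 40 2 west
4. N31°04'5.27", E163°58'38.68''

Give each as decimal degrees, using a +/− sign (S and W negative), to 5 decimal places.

1. -80.45064, 155.99744
2. -46.22639, 35.23097
3. -57.21083, -45.66722
4. 31.06813, 163.97741

Point 1:
  φ: 27′ + 2.3″ = 27.03833′; 80 + 27.03833/60 = 80.450639
  S → negative
  λ: 59′ + 50.8″ = 59.84667′; 155 + 59.84667/60 = 155.997444
  E ⇒ keep positive
Point 2:
  φ: 13′ + 35″ = 13.58333′; 46 + 13.58333/60 = 46.226389
  S ⇒ negate
  Longitude: 13′ + 51.5″ = 13.85833′; 35 + 13.85833/60 = 35.230972
  E ⇒ keep positive
Point 3:
  φ: 57 + 12/60 + 39/3600 = 57.210833
  S ⇒ negate
  Lon: 40′ + 2″ = 40.03333′; 45 + 40.03333/60 = 45.667222
  W → negative
Point 4:
  Latitude: 31 + 4/60 + 5.27/3600 = 31.068131
  N → positive
  Lon: 58′ + 38.68″ = 58.64467′; 163 + 58.64467/60 = 163.977411
  E ⇒ keep positive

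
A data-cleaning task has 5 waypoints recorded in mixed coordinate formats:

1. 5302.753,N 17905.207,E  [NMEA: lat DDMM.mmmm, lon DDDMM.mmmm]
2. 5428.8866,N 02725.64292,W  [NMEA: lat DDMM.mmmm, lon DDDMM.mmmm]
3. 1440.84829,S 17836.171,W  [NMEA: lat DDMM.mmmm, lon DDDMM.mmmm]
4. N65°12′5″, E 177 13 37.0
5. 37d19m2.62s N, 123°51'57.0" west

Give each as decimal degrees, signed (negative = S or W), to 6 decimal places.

Point 1:
  Latitude: degrees = first 2 digits = 53, minutes = 2.753; 53 + 2.753/60 = 53.0458833
  N → positive
  λ: degrees = first 3 digits = 179, minutes = 5.207; 179 + 5.207/60 = 179.0867833
  E → positive
Point 2:
  φ: split at 2 digits → 54° and 28.8866′; 54 + 28.8866/60 = 54.4814433
  N → positive
  Longitude: degrees = first 3 digits = 27, minutes = 25.64292; 27 + 25.64292/60 = 27.4273820
  hemisphere W, so the sign is −
Point 3:
  φ: degrees = first 2 digits = 14, minutes = 40.84829; 14 + 40.84829/60 = 14.6808048
  hemisphere S, so the sign is −
  Longitude: split at 3 digits → 178° and 36.171′; 178 + 36.171/60 = 178.6028500
  W ⇒ negate
Point 4:
  Lat: 65 + 12/60 + 5/3600 = 65.2013889
  N → positive
  Lon: 13′ + 37″ = 13.61667′; 177 + 13.61667/60 = 177.2269444
  E ⇒ keep positive
Point 5:
  φ: 37 + 19/60 + 2.62/3600 = 37.3173944
  N → positive
  λ: 123 + 51/60 + 57/3600 = 123.8658333
  W ⇒ negate

1. 53.045883, 179.086783
2. 54.481443, -27.427382
3. -14.680805, -178.602850
4. 65.201389, 177.226944
5. 37.317394, -123.865833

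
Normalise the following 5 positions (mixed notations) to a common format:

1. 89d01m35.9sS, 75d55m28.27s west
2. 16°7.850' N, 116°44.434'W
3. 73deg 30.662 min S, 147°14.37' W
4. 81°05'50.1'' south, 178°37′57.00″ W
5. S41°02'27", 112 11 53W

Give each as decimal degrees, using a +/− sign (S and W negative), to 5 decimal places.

1. -89.02664, -75.92452
2. 16.13083, -116.74057
3. -73.51103, -147.23950
4. -81.09725, -178.63250
5. -41.04083, -112.19806

Point 1:
  Lat: 1′ + 35.9″ = 1.59833′; 89 + 1.59833/60 = 89.026639
  S → negative
  Lon: 55′ + 28.27″ = 55.47117′; 75 + 55.47117/60 = 75.924519
  hemisphere W, so the sign is −
Point 2:
  Lat: 16 + 7.85/60 = 16.130833
  N ⇒ keep positive
  λ: 44.434′ = 0.740567°; total 116.740567
  hemisphere W, so the sign is −
Point 3:
  Latitude: 30.662′ = 0.511033°; total 73.511033
  S ⇒ negate
  λ: 147 + 14.37/60 = 147.239500
  W ⇒ negate
Point 4:
  φ: 81° + 5/60 + 50.1/3600 = 81 + 0.083333 + 0.013917 = 81.097250
  hemisphere S, so the sign is −
  Longitude: 178° + 37/60 + 57/3600 = 178 + 0.616667 + 0.015833 = 178.632500
  hemisphere W, so the sign is −
Point 5:
  Lat: 41° + 2/60 + 27/3600 = 41 + 0.033333 + 0.007500 = 41.040833
  hemisphere S, so the sign is −
  Lon: 112° + 11/60 + 53/3600 = 112 + 0.183333 + 0.014722 = 112.198056
  W ⇒ negate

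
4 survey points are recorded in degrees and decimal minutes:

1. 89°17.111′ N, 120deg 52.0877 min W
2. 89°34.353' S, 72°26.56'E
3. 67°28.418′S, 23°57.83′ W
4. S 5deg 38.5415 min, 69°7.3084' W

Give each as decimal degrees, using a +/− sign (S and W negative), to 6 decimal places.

Point 1:
  φ: 17.111′ = 0.285183°; total 89.2851833
  N → positive
  λ: 120 + 52.0877/60 = 120.8681283
  W → negative
Point 2:
  φ: 34.353′ = 0.572550°; total 89.5725500
  hemisphere S, so the sign is −
  λ: 72 + 26.56/60 = 72.4426667
  E ⇒ keep positive
Point 3:
  Lat: 28.418′ = 0.473633°; total 67.4736333
  hemisphere S, so the sign is −
  λ: 57.83′ = 0.963833°; total 23.9638333
  W ⇒ negate
Point 4:
  φ: 38.5415′ = 0.642358°; total 5.6423583
  S → negative
  Longitude: 7.3084′ = 0.121807°; total 69.1218067
  W → negative

1. 89.285183, -120.868128
2. -89.572550, 72.442667
3. -67.473633, -23.963833
4. -5.642358, -69.121807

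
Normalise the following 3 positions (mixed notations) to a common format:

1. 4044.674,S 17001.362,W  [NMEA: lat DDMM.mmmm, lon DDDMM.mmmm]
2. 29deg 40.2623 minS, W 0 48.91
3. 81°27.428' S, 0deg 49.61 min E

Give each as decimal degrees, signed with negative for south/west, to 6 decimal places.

Point 1:
  φ: degrees = first 2 digits = 40, minutes = 44.674; 40 + 44.674/60 = 40.7445667
  S → negative
  λ: split at 3 digits → 170° and 1.362′; 170 + 1.362/60 = 170.0227000
  hemisphere W, so the sign is −
Point 2:
  Lat: 40.2623′ = 0.671038°; total 29.6710383
  S ⇒ negate
  λ: 48.91′ = 0.815167°; total 0.8151667
  W ⇒ negate
Point 3:
  Lat: 27.428′ = 0.457133°; total 81.4571333
  hemisphere S, so the sign is −
  Longitude: 49.61′ = 0.826833°; total 0.8268333
  E ⇒ keep positive

1. -40.744567, -170.022700
2. -29.671038, -0.815167
3. -81.457133, 0.826833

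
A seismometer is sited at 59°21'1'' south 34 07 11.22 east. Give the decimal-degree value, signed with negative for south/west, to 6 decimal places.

-59.350278, 34.119783

Latitude: 59 + 21/60 + 1/3600 = 59.3502778
S ⇒ negate
Longitude: 34 + 7/60 + 11.22/3600 = 34.1197833
E → positive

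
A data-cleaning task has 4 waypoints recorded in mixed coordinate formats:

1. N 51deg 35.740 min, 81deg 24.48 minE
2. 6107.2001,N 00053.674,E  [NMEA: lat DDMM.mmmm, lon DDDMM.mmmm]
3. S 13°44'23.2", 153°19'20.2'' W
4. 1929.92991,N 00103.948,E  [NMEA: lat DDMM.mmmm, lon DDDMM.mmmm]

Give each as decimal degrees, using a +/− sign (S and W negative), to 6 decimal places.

1. 51.595667, 81.408000
2. 61.120002, 0.894567
3. -13.739778, -153.322278
4. 19.498832, 1.065800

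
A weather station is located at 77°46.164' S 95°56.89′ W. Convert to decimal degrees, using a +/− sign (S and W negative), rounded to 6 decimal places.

Lat: 77 + 46.164/60 = 77.7694000
S ⇒ negate
λ: 56.89′ = 0.948167°; total 95.9481667
W → negative

-77.769400, -95.948167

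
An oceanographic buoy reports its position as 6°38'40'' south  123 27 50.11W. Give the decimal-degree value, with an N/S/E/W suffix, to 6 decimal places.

6.644444° S, 123.463919° W

Lat: 38′ + 40″ = 38.66667′; 6 + 38.66667/60 = 6.6444444
Longitude: 123° + 27/60 + 50.11/3600 = 123 + 0.450000 + 0.013919 = 123.4639194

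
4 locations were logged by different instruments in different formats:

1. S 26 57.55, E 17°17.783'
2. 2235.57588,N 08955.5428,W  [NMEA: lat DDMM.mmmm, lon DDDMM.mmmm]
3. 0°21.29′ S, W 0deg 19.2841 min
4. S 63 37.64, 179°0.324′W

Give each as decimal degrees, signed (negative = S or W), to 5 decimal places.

1. -26.95917, 17.29638
2. 22.59293, -89.92571
3. -0.35483, -0.32140
4. -63.62733, -179.00540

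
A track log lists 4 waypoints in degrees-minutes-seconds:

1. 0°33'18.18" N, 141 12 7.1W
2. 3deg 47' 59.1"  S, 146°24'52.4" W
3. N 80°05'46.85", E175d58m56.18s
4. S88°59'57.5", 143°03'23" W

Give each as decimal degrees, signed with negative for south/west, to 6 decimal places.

Point 1:
  φ: 33′ + 18.18″ = 33.30300′; 0 + 33.30300/60 = 0.5550500
  N ⇒ keep positive
  λ: 141° + 12/60 + 7.1/3600 = 141 + 0.200000 + 0.001972 = 141.2019722
  W ⇒ negate
Point 2:
  φ: 3 + 47/60 + 59.1/3600 = 3.7997500
  S ⇒ negate
  Longitude: 146° + 24/60 + 52.4/3600 = 146 + 0.400000 + 0.014556 = 146.4145556
  W → negative
Point 3:
  Lat: 80° + 5/60 + 46.85/3600 = 80 + 0.083333 + 0.013014 = 80.0963472
  N ⇒ keep positive
  Lon: 58′ + 56.18″ = 58.93633′; 175 + 58.93633/60 = 175.9822722
  E ⇒ keep positive
Point 4:
  Lat: 88 + 59/60 + 57.5/3600 = 88.9993056
  hemisphere S, so the sign is −
  Longitude: 143 + 3/60 + 23/3600 = 143.0563889
  hemisphere W, so the sign is −

1. 0.555050, -141.201972
2. -3.799750, -146.414556
3. 80.096347, 175.982272
4. -88.999306, -143.056389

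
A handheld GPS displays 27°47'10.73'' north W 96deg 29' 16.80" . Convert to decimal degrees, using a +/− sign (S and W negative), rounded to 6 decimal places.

27.786314, -96.488000

Lat: 27 + 47/60 + 10.73/3600 = 27.7863139
N ⇒ keep positive
Longitude: 96 + 29/60 + 16.8/3600 = 96.4880000
W → negative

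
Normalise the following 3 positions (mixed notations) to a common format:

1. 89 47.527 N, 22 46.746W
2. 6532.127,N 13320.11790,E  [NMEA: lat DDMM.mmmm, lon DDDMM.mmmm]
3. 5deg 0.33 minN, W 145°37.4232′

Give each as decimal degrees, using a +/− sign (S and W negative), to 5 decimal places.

1. 89.79212, -22.77910
2. 65.53545, 133.33530
3. 5.00550, -145.62372

Point 1:
  φ: 47.527′ = 0.792117°; total 89.792117
  N → positive
  λ: 22 + 46.746/60 = 22.779100
  W → negative
Point 2:
  φ: degrees = first 2 digits = 65, minutes = 32.127; 65 + 32.127/60 = 65.535450
  N → positive
  λ: degrees = first 3 digits = 133, minutes = 20.1179; 133 + 20.1179/60 = 133.335298
  E → positive
Point 3:
  φ: 0.33′ = 0.005500°; total 5.005500
  N → positive
  Lon: 145 + 37.4232/60 = 145.623720
  W ⇒ negate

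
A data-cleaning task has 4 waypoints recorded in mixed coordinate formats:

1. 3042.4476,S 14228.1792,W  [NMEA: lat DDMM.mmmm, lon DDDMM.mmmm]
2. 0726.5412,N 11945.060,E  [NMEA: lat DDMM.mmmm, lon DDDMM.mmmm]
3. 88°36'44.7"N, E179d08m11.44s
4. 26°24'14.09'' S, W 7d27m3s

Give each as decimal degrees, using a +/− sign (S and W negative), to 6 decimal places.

1. -30.707460, -142.469653
2. 7.442353, 119.751000
3. 88.612417, 179.136511
4. -26.403914, -7.450833

Point 1:
  Lat: split at 2 digits → 30° and 42.4476′; 30 + 42.4476/60 = 30.7074600
  hemisphere S, so the sign is −
  Longitude: degrees = first 3 digits = 142, minutes = 28.1792; 142 + 28.1792/60 = 142.4696533
  W → negative
Point 2:
  Latitude: split at 2 digits → 07° and 26.5412′; 7 + 26.5412/60 = 7.4423533
  N → positive
  λ: split at 3 digits → 119° and 45.06′; 119 + 45.06/60 = 119.7510000
  E ⇒ keep positive
Point 3:
  φ: 88 + 36/60 + 44.7/3600 = 88.6124167
  N → positive
  Longitude: 179 + 8/60 + 11.44/3600 = 179.1365111
  E → positive
Point 4:
  φ: 24′ + 14.09″ = 24.23483′; 26 + 24.23483/60 = 26.4039139
  S → negative
  λ: 7 + 27/60 + 3/3600 = 7.4508333
  W ⇒ negate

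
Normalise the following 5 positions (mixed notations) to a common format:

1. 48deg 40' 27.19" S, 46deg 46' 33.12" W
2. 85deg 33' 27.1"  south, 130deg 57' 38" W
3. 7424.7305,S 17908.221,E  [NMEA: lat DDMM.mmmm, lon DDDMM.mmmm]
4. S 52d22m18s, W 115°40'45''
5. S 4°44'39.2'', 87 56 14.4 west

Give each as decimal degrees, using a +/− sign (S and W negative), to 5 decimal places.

Point 1:
  Lat: 48 + 40/60 + 27.19/3600 = 48.674219
  S → negative
  λ: 46 + 46/60 + 33.12/3600 = 46.775867
  W → negative
Point 2:
  φ: 33′ + 27.1″ = 33.45167′; 85 + 33.45167/60 = 85.557528
  S → negative
  λ: 130 + 57/60 + 38/3600 = 130.960556
  W ⇒ negate
Point 3:
  Lat: degrees = first 2 digits = 74, minutes = 24.7305; 74 + 24.7305/60 = 74.412175
  S → negative
  λ: split at 3 digits → 179° and 8.221′; 179 + 8.221/60 = 179.137017
  E → positive
Point 4:
  Lat: 52° + 22/60 + 18/3600 = 52 + 0.366667 + 0.005000 = 52.371667
  S → negative
  Lon: 115° + 40/60 + 45/3600 = 115 + 0.666667 + 0.012500 = 115.679167
  W → negative
Point 5:
  φ: 44′ + 39.2″ = 44.65333′; 4 + 44.65333/60 = 4.744222
  S → negative
  Lon: 87° + 56/60 + 14.4/3600 = 87 + 0.933333 + 0.004000 = 87.937333
  hemisphere W, so the sign is −

1. -48.67422, -46.77587
2. -85.55753, -130.96056
3. -74.41218, 179.13702
4. -52.37167, -115.67917
5. -4.74422, -87.93733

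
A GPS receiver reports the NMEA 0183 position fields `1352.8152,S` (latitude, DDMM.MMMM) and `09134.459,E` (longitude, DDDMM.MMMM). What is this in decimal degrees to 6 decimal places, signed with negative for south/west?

-13.880253, 91.574317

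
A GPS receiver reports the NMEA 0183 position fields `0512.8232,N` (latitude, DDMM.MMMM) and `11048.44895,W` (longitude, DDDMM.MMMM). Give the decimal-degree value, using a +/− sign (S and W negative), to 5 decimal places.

φ: split at 2 digits → 05° and 12.8232′; 5 + 12.8232/60 = 5.213720
N → positive
Lon: split at 3 digits → 110° and 48.44895′; 110 + 48.44895/60 = 110.807483
W ⇒ negate

5.21372, -110.80748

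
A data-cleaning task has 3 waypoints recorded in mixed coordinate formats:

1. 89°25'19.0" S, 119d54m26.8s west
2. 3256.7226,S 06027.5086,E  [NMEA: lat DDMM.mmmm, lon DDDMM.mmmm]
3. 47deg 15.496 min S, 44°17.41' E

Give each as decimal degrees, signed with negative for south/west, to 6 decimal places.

Point 1:
  Latitude: 25′ + 19″ = 25.31667′; 89 + 25.31667/60 = 89.4219444
  hemisphere S, so the sign is −
  Longitude: 119 + 54/60 + 26.8/3600 = 119.9074444
  hemisphere W, so the sign is −
Point 2:
  Latitude: split at 2 digits → 32° and 56.7226′; 32 + 56.7226/60 = 32.9453767
  S → negative
  λ: degrees = first 3 digits = 60, minutes = 27.5086; 60 + 27.5086/60 = 60.4584767
  E ⇒ keep positive
Point 3:
  Lat: 15.496′ = 0.258267°; total 47.2582667
  S ⇒ negate
  λ: 44 + 17.41/60 = 44.2901667
  E ⇒ keep positive

1. -89.421944, -119.907444
2. -32.945377, 60.458477
3. -47.258267, 44.290167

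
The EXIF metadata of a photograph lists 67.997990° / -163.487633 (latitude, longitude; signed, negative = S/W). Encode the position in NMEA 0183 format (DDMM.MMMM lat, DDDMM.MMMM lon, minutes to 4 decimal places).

6759.8794,N / 16329.2580,W

Latitude: fractional part 0.997990 → 59.879400 minutes
Longitude is negative → W; |value| = 163.487633
Longitude: fractional part 0.487633 → 29.257980 minutes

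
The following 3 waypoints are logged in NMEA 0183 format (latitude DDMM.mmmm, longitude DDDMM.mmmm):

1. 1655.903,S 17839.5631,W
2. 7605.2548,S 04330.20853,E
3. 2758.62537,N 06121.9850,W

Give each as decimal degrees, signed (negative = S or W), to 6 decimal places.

Point 1:
  Lat: split at 2 digits → 16° and 55.903′; 16 + 55.903/60 = 16.9317167
  S ⇒ negate
  Lon: degrees = first 3 digits = 178, minutes = 39.5631; 178 + 39.5631/60 = 178.6593850
  W → negative
Point 2:
  Lat: degrees = first 2 digits = 76, minutes = 5.2548; 76 + 5.2548/60 = 76.0875800
  S → negative
  Lon: degrees = first 3 digits = 43, minutes = 30.20853; 43 + 30.20853/60 = 43.5034755
  E ⇒ keep positive
Point 3:
  φ: degrees = first 2 digits = 27, minutes = 58.62537; 27 + 58.62537/60 = 27.9770895
  N → positive
  Longitude: degrees = first 3 digits = 61, minutes = 21.985; 61 + 21.985/60 = 61.3664167
  W ⇒ negate

1. -16.931717, -178.659385
2. -76.087580, 43.503476
3. 27.977090, -61.366417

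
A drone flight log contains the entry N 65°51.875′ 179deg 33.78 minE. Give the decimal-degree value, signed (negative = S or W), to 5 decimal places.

65.86458, 179.56300

Lat: 51.875′ = 0.864583°; total 65.864583
N ⇒ keep positive
Longitude: 33.78′ = 0.563000°; total 179.563000
E → positive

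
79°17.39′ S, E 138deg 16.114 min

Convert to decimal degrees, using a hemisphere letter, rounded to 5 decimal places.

Lat: 79 + 17.39/60 = 79.289833
Longitude: 16.114′ = 0.268567°; total 138.268567

79.28983° S, 138.26857° E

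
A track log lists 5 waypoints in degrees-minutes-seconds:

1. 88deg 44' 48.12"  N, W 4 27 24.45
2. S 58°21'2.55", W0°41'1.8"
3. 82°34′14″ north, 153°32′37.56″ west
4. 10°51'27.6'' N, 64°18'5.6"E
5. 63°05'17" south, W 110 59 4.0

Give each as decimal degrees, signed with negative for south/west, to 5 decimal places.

1. 88.74670, -4.45679
2. -58.35071, -0.68383
3. 82.57056, -153.54377
4. 10.85767, 64.30156
5. -63.08806, -110.98444

Point 1:
  Latitude: 44′ + 48.12″ = 44.80200′; 88 + 44.80200/60 = 88.746700
  N → positive
  Lon: 4 + 27/60 + 24.45/3600 = 4.456792
  hemisphere W, so the sign is −
Point 2:
  Latitude: 58 + 21/60 + 2.55/3600 = 58.350708
  S ⇒ negate
  Lon: 0 + 41/60 + 1.8/3600 = 0.683833
  W → negative
Point 3:
  Latitude: 34′ + 14″ = 34.23333′; 82 + 34.23333/60 = 82.570556
  N → positive
  λ: 32′ + 37.56″ = 32.62600′; 153 + 32.62600/60 = 153.543767
  W → negative
Point 4:
  Latitude: 51′ + 27.6″ = 51.46000′; 10 + 51.46000/60 = 10.857667
  N → positive
  Longitude: 64° + 18/60 + 5.6/3600 = 64 + 0.300000 + 0.001556 = 64.301556
  E → positive
Point 5:
  Lat: 63 + 5/60 + 17/3600 = 63.088056
  S → negative
  Longitude: 59′ + 4″ = 59.06667′; 110 + 59.06667/60 = 110.984444
  W → negative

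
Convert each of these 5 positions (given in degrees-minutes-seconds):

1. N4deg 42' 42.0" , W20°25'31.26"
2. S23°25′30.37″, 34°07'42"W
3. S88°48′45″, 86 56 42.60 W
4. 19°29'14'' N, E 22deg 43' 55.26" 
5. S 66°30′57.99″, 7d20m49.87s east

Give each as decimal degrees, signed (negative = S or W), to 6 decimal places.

Point 1:
  Latitude: 4 + 42/60 + 42/3600 = 4.7116667
  N → positive
  λ: 20 + 25/60 + 31.26/3600 = 20.4253500
  W ⇒ negate
Point 2:
  Lat: 25′ + 30.37″ = 25.50617′; 23 + 25.50617/60 = 23.4251028
  S → negative
  Longitude: 34 + 7/60 + 42/3600 = 34.1283333
  hemisphere W, so the sign is −
Point 3:
  Lat: 88 + 48/60 + 45/3600 = 88.8125000
  hemisphere S, so the sign is −
  Longitude: 86 + 56/60 + 42.6/3600 = 86.9451667
  hemisphere W, so the sign is −
Point 4:
  φ: 19 + 29/60 + 14/3600 = 19.4872222
  N ⇒ keep positive
  λ: 22 + 43/60 + 55.26/3600 = 22.7320167
  E → positive
Point 5:
  φ: 66 + 30/60 + 57.99/3600 = 66.5161083
  S ⇒ negate
  λ: 20′ + 49.87″ = 20.83117′; 7 + 20.83117/60 = 7.3471861
  E ⇒ keep positive

1. 4.711667, -20.425350
2. -23.425103, -34.128333
3. -88.812500, -86.945167
4. 19.487222, 22.732017
5. -66.516108, 7.347186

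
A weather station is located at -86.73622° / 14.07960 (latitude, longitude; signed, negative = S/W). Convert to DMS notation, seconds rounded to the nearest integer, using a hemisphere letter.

86°44′10″ S, 14°04′47″ E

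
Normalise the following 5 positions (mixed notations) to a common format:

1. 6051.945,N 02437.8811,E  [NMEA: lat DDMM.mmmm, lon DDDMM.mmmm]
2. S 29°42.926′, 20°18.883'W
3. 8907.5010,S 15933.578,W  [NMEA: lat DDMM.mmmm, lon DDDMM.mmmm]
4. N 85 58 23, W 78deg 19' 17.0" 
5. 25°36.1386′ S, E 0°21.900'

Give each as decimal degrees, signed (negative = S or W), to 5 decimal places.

Point 1:
  Lat: split at 2 digits → 60° and 51.945′; 60 + 51.945/60 = 60.865750
  N ⇒ keep positive
  Lon: degrees = first 3 digits = 24, minutes = 37.8811; 24 + 37.8811/60 = 24.631352
  E ⇒ keep positive
Point 2:
  Latitude: 29 + 42.926/60 = 29.715433
  S → negative
  Lon: 18.883′ = 0.314717°; total 20.314717
  W ⇒ negate
Point 3:
  Lat: split at 2 digits → 89° and 7.501′; 89 + 7.501/60 = 89.125017
  hemisphere S, so the sign is −
  λ: degrees = first 3 digits = 159, minutes = 33.578; 159 + 33.578/60 = 159.559633
  hemisphere W, so the sign is −
Point 4:
  Latitude: 85 + 58/60 + 23/3600 = 85.973056
  N ⇒ keep positive
  λ: 78° + 19/60 + 17/3600 = 78 + 0.316667 + 0.004722 = 78.321389
  W ⇒ negate
Point 5:
  Latitude: 25 + 36.1386/60 = 25.602310
  hemisphere S, so the sign is −
  Longitude: 0 + 21.9/60 = 0.365000
  E → positive

1. 60.86575, 24.63135
2. -29.71543, -20.31472
3. -89.12502, -159.55963
4. 85.97306, -78.32139
5. -25.60231, 0.36500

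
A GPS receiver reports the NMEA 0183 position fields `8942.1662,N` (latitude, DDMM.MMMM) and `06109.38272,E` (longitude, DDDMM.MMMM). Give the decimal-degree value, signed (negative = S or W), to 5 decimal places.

89.70277, 61.15638

Latitude: split at 2 digits → 89° and 42.1662′; 89 + 42.1662/60 = 89.702770
N ⇒ keep positive
Lon: degrees = first 3 digits = 61, minutes = 9.38272; 61 + 9.38272/60 = 61.156379
E → positive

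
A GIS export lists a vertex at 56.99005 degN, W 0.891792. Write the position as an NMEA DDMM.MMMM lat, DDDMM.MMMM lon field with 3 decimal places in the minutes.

Latitude: 56° + 0.990050 × 60 = 56° 59.40300′
λ: 0° + 0.891792 × 60 = 0° 53.50752′

5659.403,N / 00053.508,W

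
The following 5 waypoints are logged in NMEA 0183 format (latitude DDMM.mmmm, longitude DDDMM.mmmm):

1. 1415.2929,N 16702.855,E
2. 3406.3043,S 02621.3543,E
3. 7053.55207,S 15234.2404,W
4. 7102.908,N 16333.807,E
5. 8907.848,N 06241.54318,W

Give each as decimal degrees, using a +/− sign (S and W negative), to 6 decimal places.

1. 14.254882, 167.047583
2. -34.105072, 26.355905
3. -70.892535, -152.570673
4. 71.048467, 163.563450
5. 89.130800, -62.692386

Point 1:
  φ: degrees = first 2 digits = 14, minutes = 15.2929; 14 + 15.2929/60 = 14.2548817
  N → positive
  Longitude: split at 3 digits → 167° and 2.855′; 167 + 2.855/60 = 167.0475833
  E → positive
Point 2:
  Latitude: split at 2 digits → 34° and 6.3043′; 34 + 6.3043/60 = 34.1050717
  S → negative
  λ: split at 3 digits → 026° and 21.3543′; 26 + 21.3543/60 = 26.3559050
  E ⇒ keep positive
Point 3:
  Lat: split at 2 digits → 70° and 53.55207′; 70 + 53.55207/60 = 70.8925345
  S ⇒ negate
  Longitude: degrees = first 3 digits = 152, minutes = 34.2404; 152 + 34.2404/60 = 152.5706733
  hemisphere W, so the sign is −
Point 4:
  Latitude: split at 2 digits → 71° and 2.908′; 71 + 2.908/60 = 71.0484667
  N → positive
  Lon: split at 3 digits → 163° and 33.807′; 163 + 33.807/60 = 163.5634500
  E → positive
Point 5:
  Latitude: split at 2 digits → 89° and 7.848′; 89 + 7.848/60 = 89.1308000
  N → positive
  λ: degrees = first 3 digits = 62, minutes = 41.54318; 62 + 41.54318/60 = 62.6923863
  W ⇒ negate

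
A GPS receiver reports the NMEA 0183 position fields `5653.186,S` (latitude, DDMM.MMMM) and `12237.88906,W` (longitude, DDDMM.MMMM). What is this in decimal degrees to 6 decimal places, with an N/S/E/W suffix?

Lat: split at 2 digits → 56° and 53.186′; 56 + 53.186/60 = 56.8864333
Lon: split at 3 digits → 122° and 37.88906′; 122 + 37.88906/60 = 122.6314843

56.886433° S, 122.631484° W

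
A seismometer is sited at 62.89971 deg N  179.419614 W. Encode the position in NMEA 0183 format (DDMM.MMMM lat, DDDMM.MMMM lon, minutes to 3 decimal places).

6253.983,N / 17925.177,W

Latitude: fractional part 0.899710 → 53.98260 minutes
λ: fractional part 0.419614 → 25.17684 minutes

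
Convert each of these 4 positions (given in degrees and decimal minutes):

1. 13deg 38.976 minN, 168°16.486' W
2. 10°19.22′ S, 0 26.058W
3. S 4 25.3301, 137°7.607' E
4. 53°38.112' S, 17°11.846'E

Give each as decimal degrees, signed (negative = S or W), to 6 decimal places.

Point 1:
  Latitude: 13 + 38.976/60 = 13.6496000
  N → positive
  Longitude: 168 + 16.486/60 = 168.2747667
  W ⇒ negate
Point 2:
  Lat: 19.22′ = 0.320333°; total 10.3203333
  S → negative
  Longitude: 0 + 26.058/60 = 0.4343000
  W → negative
Point 3:
  φ: 4 + 25.3301/60 = 4.4221683
  hemisphere S, so the sign is −
  Longitude: 7.607′ = 0.126783°; total 137.1267833
  E → positive
Point 4:
  Lat: 38.112′ = 0.635200°; total 53.6352000
  hemisphere S, so the sign is −
  Longitude: 17 + 11.846/60 = 17.1974333
  E ⇒ keep positive

1. 13.649600, -168.274767
2. -10.320333, -0.434300
3. -4.422168, 137.126783
4. -53.635200, 17.197433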